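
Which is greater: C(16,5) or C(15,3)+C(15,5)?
C(16,5)
C(16,5)=4,368; C(15,3)+C(15,5)=455+3,003=3,458.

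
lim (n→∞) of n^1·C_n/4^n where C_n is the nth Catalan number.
0

Solution: C_n ~ 4^n/(n^(3/2)√π), so n^1·C_n/4^n ~ n^(1 − 3/2)/√π → 0.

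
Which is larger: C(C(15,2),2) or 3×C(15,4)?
C(C(15,2),2)

Explanation: C(C(15,2),2)=5,460, 3×C(15,4)=4,095.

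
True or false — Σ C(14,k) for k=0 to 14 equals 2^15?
False

Explanation: Binomial theorem: Σ C(14,k) = (1+1)^14 = 2^14 = 16,384; RHS 2^15 = 32,768.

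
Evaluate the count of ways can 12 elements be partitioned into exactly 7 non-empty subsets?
627,396

Reasoning: This equals S(12,7), the Stirling number of the 2nd kind.
Using the Stirling recurrence: S(n,k) = k·S(n-1,k) + S(n-1,k-1)
S(12,7) = 7·S(11,7) + S(11,6)
         = 7·63987 + 179487
         = 447909 + 179487
         = 627,396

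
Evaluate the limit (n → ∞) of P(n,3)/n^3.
P(n,3) = n(n-1)(n-2) ≈ n^3 for large n. Limit = 1.

Answer: 1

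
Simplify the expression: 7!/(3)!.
840

Reasoning: This equals 7×6×...×4 = 840.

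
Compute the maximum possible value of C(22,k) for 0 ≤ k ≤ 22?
705,432

Maximum at k = 11: C(22,11) = 705,432.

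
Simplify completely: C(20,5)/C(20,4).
16/5

Solution: C(n,k+1)/C(n,k) = (n−k)/(k+1). Here (20−4)/(4+1) = 16/5 = 16/5.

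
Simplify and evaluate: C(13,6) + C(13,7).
3,432

Working:
By Pascal's identity: C(14,7) = 3,432.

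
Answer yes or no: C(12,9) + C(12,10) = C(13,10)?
Pascal's identity: LHS = 220 + 66 = 286; RHS = C(13,10) = 286. Both sides agree, so the statement holds.

Answer: Yes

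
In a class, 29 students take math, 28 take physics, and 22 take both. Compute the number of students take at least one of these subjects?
35

Reasoning: |A∪B| = |A|+|B|-|A∩B| = 29+28-22 = 35.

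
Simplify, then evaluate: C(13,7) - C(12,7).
C(13,7) - C(12,7) = C(12,6) = 924.
Final answer: 924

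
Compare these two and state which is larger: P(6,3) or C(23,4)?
C(23,4)

Working:
P(6,3)=120, C(23,4)=8,855.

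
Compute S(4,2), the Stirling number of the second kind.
7

Explanation: Using the Stirling recurrence: S(n,k) = k·S(n-1,k) + S(n-1,k-1)
S(4,2) = 2·S(3,2) + S(3,1)
         = 2·3 + 1
         = 6 + 1
         = 7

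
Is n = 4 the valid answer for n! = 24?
Yes

Explanation: 4! = 4·3! = 4·6 = 24, which equals 24.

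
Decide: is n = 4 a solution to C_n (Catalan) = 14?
Yes
C_4 = C(8,4)/(4+1) = 70/5 = 14, which equals 14.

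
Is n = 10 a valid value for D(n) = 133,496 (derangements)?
No

Working:
D(10) = (10-1)·[D(9) + D(8)] = 9·[133,496 + 14,833] = 1,334,961, which does not equal 133,496.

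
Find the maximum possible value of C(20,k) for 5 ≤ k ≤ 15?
184,756

Solution: C(20,k) is maximised at the centre of the row: C(20,10) = 184,756.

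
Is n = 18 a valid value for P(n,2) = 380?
P(18,2) = 18·17 = 306, which does not equal 380.
Final answer: No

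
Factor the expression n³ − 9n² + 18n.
n(n − 3)(n − 6)

Reasoning: n³ − 9n² + 18n = n(n² − 9n + 18) = n(n − 3)(n − 6).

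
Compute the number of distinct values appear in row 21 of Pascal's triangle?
11

Explanation: Row 21 has entries C(21,0)..C(21,21); by symmetry C(21,k)=C(21,21-k), giving 11 distinct values.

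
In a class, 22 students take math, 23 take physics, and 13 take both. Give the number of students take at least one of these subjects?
|A∪B| = |A|+|B|-|A∩B| = 22+23-13 = 32.

Answer: 32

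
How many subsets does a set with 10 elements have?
Each element can be included or excluded: 2^10 = 1,024.
Final answer: 1,024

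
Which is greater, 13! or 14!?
14!

Working:
13!=6,227,020,800, 14!=87,178,291,200. 14! > 13!.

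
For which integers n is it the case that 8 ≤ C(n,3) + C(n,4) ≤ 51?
5, 6

Reasoning: C(4,3)+C(4,4)=5; C(5,3)+C(5,4)=15; C(6,3)+C(6,4)=35; C(7,3)+C(7,4)=70. So valid n = 5, 6.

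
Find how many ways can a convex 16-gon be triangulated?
2,674,440

Using the Catalan number formula: C_n = C(2n, n) / (n+1)
C_14 = C(28, 14) / (14+1)
     = 40116600 / 15
     = 2,674,440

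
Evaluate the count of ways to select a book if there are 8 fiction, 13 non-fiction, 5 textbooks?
26

Working:
By the addition principle: 8 + 13 + 5 = 26.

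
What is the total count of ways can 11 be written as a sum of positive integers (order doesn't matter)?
56

Explanation: Pentagonal recurrence p(n) = p(n−1) + p(n−2) − p(n−5) − p(n−7) + …: p(11) = p(10) + p(9) − p(6) − p(4) = 42 + 30 − 11 − 5 = 56.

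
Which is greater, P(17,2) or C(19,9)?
C(19,9)

Working:
P(17,2)=272, C(19,9)=92,378.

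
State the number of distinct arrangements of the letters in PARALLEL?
3,360

Solution: Word has 8 letters (P=1, A=2, R=1, L=3, E=1). Arrangements: 8!/Π(k!) = 3,360.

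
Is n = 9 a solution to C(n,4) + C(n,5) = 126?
C(9,4) + C(9,5) = 126 + 126 = 252, which does not equal 126.

Answer: No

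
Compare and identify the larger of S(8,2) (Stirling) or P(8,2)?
S(8,2)

Explanation: S(8,2) = 2·S(7,2) + S(7,1) = 2·63 + 1 = 127; P(8,2) = 56.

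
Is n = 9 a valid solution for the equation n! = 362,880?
Yes

Reasoning: 9! = 9·8! = 9·40,320 = 362,880, which equals 362,880.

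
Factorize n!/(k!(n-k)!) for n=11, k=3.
C(11,3) = 165

Explanation: This is the binomial coefficient C(11,3) = 165.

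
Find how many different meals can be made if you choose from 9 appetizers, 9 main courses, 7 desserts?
567

Reasoning: By the multiplication principle: 9 × 9 × 7 = 567.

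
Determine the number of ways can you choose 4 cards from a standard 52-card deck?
270,725

Explanation: C(52,4) = 270,725.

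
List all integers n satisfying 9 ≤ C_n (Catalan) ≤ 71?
C_3=5; C_4=14; C_5=42; C_6=132. So valid n = 4, 5.
Final answer: 4, 5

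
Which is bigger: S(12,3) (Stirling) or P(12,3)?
S(12,3)

Solution: S(12,3) = 3·S(11,3) + S(11,2) = 3·28,501 + 1,023 = 86,526; P(12,3) = 1,320.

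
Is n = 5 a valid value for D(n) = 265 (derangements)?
No

Reasoning: D(5) = (5-1)·[D(4) + D(3)] = 4·[9 + 2] = 44, which does not equal 265.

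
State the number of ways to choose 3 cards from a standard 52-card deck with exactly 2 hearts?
3,042

13 hearts and 39 non-hearts: C(13,2) × C(39,1) = 78 × 39 = 3,042.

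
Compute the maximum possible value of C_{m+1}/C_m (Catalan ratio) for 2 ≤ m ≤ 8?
C_{m+1}/C_m = 2(2m+1)/(m+2), which increases with m. Maximum at m = 8: 2·17/10 = 17/5.

Answer: 17/5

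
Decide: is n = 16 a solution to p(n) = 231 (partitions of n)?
Pentagonal recurrence p(n) = p(n−1) + p(n−2) − p(n−5) − p(n−7) + …: p(16) = p(15) + p(14) − p(11) − p(9) + p(4) + p(1) = 176 + 135 − 56 − 30 + 5 + 1 = 231, which equals 231.

Answer: Yes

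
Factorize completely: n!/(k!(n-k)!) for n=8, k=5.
C(8,5) = 56

Reasoning: This is the binomial coefficient C(8,5) = 56.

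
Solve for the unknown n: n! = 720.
6
n! is strictly increasing. 4! = 24, 5! = 120, 6! = 720 ✓. So n = 6.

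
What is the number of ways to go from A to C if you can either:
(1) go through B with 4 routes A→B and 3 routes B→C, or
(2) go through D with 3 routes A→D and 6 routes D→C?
30

Reasoning: Route via B: 4×3=12. Route via D: 3×6=18. Total: 30.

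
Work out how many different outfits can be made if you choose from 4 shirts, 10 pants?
40

Reasoning: By the multiplication principle: 4 × 10 = 40.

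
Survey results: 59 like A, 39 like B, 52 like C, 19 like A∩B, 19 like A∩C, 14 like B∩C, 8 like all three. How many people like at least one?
|A∪B∪C| = 59+39+52-19-19-14+8 = 106.
Final answer: 106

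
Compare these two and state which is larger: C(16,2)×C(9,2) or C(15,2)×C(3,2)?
C(16,2)×C(9,2)=4,320, C(15,2)×C(3,2)=315.
Final answer: C(16,2)×C(9,2)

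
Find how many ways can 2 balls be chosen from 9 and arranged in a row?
72

Reasoning: P(9,2) = 9!/(9-2)! = 72.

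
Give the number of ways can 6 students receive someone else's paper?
265

Solution: Using D(n) = (n-1)[D(n-1) + D(n-2)]:
D(6) = (6-1) × [D(5) + D(4)]
      = 5 × [44 + 9]
      = 5 × 53
      = 265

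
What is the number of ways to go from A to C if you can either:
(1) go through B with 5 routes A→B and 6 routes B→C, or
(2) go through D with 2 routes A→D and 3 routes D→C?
Route via B: 5×6=30. Route via D: 2×3=6. Total: 36.

Answer: 36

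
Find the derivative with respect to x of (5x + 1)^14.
70(5x + 1)^13

Reasoning: Chain rule: 14(5x+1)^{13} × 5 = 70(5x+1)^{13}.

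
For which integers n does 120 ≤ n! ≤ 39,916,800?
5, 6, 7, 8, 9, 10, 11

Explanation: n! is strictly increasing; 5! = 120 and 11! = 39,916,800, so valid n = 5, 6, 7, 8, 9, 10, 11.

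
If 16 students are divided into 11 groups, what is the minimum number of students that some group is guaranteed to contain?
2

Pigeonhole: ⌈16/11⌉ = 2.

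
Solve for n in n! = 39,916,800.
11

Reasoning: n! is strictly increasing. 9! = 362,880, 10! = 3,628,800, 11! = 39,916,800 ✓. So n = 11.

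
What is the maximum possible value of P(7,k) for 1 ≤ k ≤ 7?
5,040

Reasoning: P(7,k) increases in k, so maximum at k = 7: 7! = 5,040.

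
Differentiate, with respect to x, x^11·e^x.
Product rule: d/dx[x^11]·e^x + x^11·d/dx[e^x] = 11x^{10}e^x + x^11e^x.

Answer: (11x^10 + x^11)e^x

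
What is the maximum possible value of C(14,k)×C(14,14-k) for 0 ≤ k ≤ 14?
11,778,624
C(14,k)·C(14,14-k) = C(14,k)², maximised at the centre k = 7: C(14,7)² = 11,778,624.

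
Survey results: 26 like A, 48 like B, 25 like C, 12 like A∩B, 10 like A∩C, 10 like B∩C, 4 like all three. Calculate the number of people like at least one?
71

|A∪B∪C| = 26+48+25-12-10-10+4 = 71.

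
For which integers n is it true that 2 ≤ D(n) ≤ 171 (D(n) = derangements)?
3, 4, 5

Using D(n) = (n−1)[D(n−1) + D(n−2)] with D(1)=0, D(2)=1: D(2)=1; D(3)=2; D(4)=9; D(5)=44; D(6)=265. So valid n = 3, 4, 5.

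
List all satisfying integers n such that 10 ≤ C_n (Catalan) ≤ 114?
4, 5

Working:
C_3=5; C_4=14; C_5=42; C_6=132. So valid n = 4, 5.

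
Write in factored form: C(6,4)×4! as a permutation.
P(6,4)

Solution: C(6,4)×4! = [6!/(4!(2)!)]×4! = 6!/(2)! = P(6,4) = 360.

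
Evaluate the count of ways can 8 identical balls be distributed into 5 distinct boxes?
495

Explanation: C(8+5-1, 5-1) = C(12, 4) = 495.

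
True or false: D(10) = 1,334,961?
True
Derangements of 10 elements: D(10) = (10-1)·[D(9) + D(8)] = 9·[133,496 + 14,833] = 1,334,961.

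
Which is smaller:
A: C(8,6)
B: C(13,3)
A

Solution: A=C(8,6)=28, B=C(13,3)=286.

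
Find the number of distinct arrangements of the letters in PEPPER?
60

Working:
Word has 6 letters (P=3, E=2, R=1). Arrangements: 6!/Π(k!) = 60.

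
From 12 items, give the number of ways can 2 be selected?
66

Working:
C(12,2) = 12! / (2! × (12-2)!)
         = 12! / (2! × 10!)
         = 66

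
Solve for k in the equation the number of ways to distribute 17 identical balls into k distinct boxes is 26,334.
6
Stars and bars: the count is C(17+k−1, k−1), increasing in k. k=4: C(20,3) = 1,140, k=5: C(21,4) = 5,985, k=6: C(22,5) = 26,334 ✓. So k = 6.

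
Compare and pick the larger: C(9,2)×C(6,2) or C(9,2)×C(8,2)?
C(9,2)×C(8,2)

C(9,2)×C(6,2)=540, C(9,2)×C(8,2)=1,008.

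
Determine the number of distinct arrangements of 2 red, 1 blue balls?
3

Solution: Multinomial: 3!/(2! × 1!) = 3.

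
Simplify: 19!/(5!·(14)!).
11,628

Reasoning: This is C(19,5) = 11,628.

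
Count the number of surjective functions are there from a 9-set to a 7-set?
Onto functions = 7! × S(9,7)
First compute S(9,7) via recurrence:
Using the Stirling recurrence: S(n,k) = k·S(n-1,k) + S(n-1,k-1)
S(9,7) = 7·S(8,7) + S(8,6)
         = 7·28 + 266
         = 196 + 266
         = 462
Then: 5040 × 462 = 2,328,480

Answer: 2,328,480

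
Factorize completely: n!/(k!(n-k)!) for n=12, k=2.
C(12,2) = 66

Solution: This is the binomial coefficient C(12,2) = 66.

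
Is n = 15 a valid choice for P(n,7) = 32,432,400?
Yes
P(15,7) = 15·14·13·12·11·10·9 = 32,432,400, which equals 32,432,400.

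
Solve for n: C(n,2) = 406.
29

Explanation: C(n,2) = n(n−1)/2! is increasing in n, and n(n−1) = 2!·406 = 812 ≈ (n−0.5)^2 gives n ≈ 29.0. Check: C(27,2) = 351, C(28,2) = 378, C(29,2) = 406 ✓. So n = 29.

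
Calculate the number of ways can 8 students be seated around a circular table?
5,040
Circular arrangements: (8-1)! = 5,040.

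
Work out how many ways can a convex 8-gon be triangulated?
Using the Catalan number formula: C_n = C(2n, n) / (n+1)
C_6 = C(12, 6) / (6+1)
     = 924 / 7
     = 132

Answer: 132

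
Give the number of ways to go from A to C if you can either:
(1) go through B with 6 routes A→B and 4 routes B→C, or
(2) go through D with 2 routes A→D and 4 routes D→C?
32

Route via B: 6×4=24. Route via D: 2×4=8. Total: 32.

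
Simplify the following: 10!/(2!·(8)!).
45
This is C(10,2) = 45.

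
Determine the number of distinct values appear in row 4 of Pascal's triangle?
3

Working:
Row 4 has entries C(4,0)..C(4,4); by symmetry C(4,k)=C(4,4-k), giving 3 distinct values.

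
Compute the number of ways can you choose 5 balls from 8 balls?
56
C(8,5) = 8! / (5! × (8-5)!)
         = 8! / (5! × 3!)
         = 56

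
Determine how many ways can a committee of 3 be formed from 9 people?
84

Explanation: C(9,3) = 9! / (3! × (9-3)!)
         = 9! / (3! × 6!)
         = 84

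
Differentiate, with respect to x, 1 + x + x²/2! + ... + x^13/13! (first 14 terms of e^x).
1 + x + x²/2! + ... + x^12/12!

Solution: Differentiating term by term gives the first 13 terms of e^x.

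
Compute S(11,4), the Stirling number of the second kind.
Using the Stirling recurrence: S(n,k) = k·S(n-1,k) + S(n-1,k-1)
S(11,4) = 4·S(10,4) + S(10,3)
         = 4·34105 + 9330
         = 136420 + 9330
         = 145,750
Final answer: 145,750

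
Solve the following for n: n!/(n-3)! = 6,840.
20

Reasoning: n!/(n-3)! = n×(n-1)×(n-2), a product of 3 consecutive integers ≈ (n−1)^3. 6,840^(1/3) + 1 ≈ 20.0; check n = 20: 20×19×18 = 6,840 ✓. So n = 20.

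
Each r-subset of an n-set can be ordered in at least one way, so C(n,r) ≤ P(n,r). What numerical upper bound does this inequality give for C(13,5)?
154,440

Explanation: P(13,5) = 13·12·11·10·9 = 154,440, so C(13,5) ≤ 154,440. (The bound is loose by a factor of 5! = 120: C(13,5) = 154,440/120 = 1,287.)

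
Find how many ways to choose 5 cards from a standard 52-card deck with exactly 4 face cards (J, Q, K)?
19,800
12 face cards and 40 non-face cards: C(12,4) × C(40,1) = 495 × 40 = 19,800.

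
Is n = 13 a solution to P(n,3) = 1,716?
Yes

Reasoning: P(13,3) = 13·12·11 = 1,716, which equals 1,716.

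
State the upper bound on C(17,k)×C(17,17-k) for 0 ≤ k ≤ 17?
590,976,100

Reasoning: C(17,k)·C(17,17-k) = C(17,k)², maximised at the centre k = 8: C(17,8)² = 590,976,100.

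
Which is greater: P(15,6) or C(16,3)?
P(15,6)
P(15,6)=3,603,600, C(16,3)=560.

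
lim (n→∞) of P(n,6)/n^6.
1

Working:
P(n,6) = n(n-1)···(n-5) ≈ n^6 for large n. Limit = 1.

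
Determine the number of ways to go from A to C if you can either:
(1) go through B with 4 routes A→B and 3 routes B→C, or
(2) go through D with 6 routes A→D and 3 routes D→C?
30

Reasoning: Route via B: 4×3=12. Route via D: 6×3=18. Total: 30.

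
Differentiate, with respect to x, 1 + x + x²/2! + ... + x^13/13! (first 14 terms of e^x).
Differentiating term by term gives the first 13 terms of e^x.
Final answer: 1 + x + x²/2! + ... + x^12/12!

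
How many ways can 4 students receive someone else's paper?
9
Using D(n) = (n-1)[D(n-1) + D(n-2)]:
D(4) = (4-1) × [D(3) + D(2)]
      = 3 × [2 + 1]
      = 3 × 3
      = 9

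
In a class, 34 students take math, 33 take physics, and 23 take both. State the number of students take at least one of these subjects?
44
|A∪B| = |A|+|B|-|A∩B| = 34+33-23 = 44.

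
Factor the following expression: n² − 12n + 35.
(n − 5)(n − 7)

Seek roots whose sum is 12 and product is 35: (5, 7). So n² − 12n + 35 = (n − 5)(n − 7).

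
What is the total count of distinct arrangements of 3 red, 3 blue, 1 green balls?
140

Reasoning: Multinomial: 7!/(3! × 3! × 1!) = 140.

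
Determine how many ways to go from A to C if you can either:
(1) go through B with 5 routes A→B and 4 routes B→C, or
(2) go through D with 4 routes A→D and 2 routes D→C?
28

Explanation: Route via B: 5×4=20. Route via D: 4×2=8. Total: 28.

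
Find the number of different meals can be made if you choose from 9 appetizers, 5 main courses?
By the multiplication principle: 9 × 5 = 45.

Answer: 45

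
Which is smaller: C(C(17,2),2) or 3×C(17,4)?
3×C(17,4)

Explanation: C(C(17,2),2)=9,180, 3×C(17,4)=7,140.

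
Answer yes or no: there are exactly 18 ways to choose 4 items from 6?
No

Explanation: C(6,4) = 15 ≠ 18.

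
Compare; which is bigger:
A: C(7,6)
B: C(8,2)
B

Solution: A=C(7,6)=7, B=C(8,2)=28.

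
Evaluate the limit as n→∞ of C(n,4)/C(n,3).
∞

C(n,4)/C(n,3) = (n-3)/4 → ∞ as n → ∞.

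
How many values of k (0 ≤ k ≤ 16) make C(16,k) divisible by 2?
Checking C(16,k) mod 2 for k = 0..16: divisible at k = 1, 2, 3, 4, 5, 6, 7, 8, 9, 10, 11, 12, 13, 14, 15. That's 15 values.

Answer: 15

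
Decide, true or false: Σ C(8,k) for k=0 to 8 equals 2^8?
True

Working:
Binomial theorem: Σ C(8,k) = (1+1)^8 = 2^8 = 256; RHS 2^8 = 256.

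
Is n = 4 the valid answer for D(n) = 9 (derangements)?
Yes

Working:
D(4) = (4-1)·[D(3) + D(2)] = 3·[2 + 1] = 9, which equals 9.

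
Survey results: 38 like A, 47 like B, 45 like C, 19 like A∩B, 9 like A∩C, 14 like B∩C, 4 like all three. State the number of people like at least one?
|A∪B∪C| = 38+47+45-19-9-14+4 = 92.

Answer: 92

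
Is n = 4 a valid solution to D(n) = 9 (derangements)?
Yes
D(4) = (4-1)·[D(3) + D(2)] = 3·[2 + 1] = 9, which equals 9.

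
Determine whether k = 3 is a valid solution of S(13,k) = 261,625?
Yes

Working:
S(13,3) = 3·S(12,3) + S(12,2) = 3·86,526 + 2,047 = 261,625, which equals 261,625.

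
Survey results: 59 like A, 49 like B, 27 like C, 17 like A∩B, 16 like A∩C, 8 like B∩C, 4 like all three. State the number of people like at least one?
98

Working:
|A∪B∪C| = 59+49+27-17-16-8+4 = 98.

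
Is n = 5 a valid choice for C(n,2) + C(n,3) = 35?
No

Solution: C(5,2) + C(5,3) = 10 + 10 = 20, which does not equal 35.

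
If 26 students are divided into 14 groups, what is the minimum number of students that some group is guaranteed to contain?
Pigeonhole: ⌈26/14⌉ = 2.

Answer: 2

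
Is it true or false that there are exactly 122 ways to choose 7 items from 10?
False

C(10,7) = 120 ≠ 122.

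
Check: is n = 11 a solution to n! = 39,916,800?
Yes

Explanation: 11! = 11·10! = 11·3,628,800 = 39,916,800, which equals 39,916,800.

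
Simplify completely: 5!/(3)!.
20

Working:
This equals 5×4 = 20.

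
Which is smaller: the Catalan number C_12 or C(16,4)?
C(16,4)

Reasoning: C_12 = C(24,12)/(12+1) = 2,704,156/13 = 208,012; C(16,4) = 1,820.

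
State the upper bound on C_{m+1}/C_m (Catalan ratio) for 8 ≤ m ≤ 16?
11/3

Reasoning: C_{m+1}/C_m = 2(2m+1)/(m+2), which increases with m. Maximum at m = 16: 2·33/18 = 11/3.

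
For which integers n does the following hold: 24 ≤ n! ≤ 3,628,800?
n! is strictly increasing; 4! = 24 and 10! = 3,628,800, so valid n = 4, 5, 6, 7, 8, 9, 10.
Final answer: 4, 5, 6, 7, 8, 9, 10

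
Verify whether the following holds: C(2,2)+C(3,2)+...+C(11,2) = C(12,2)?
Hockey stick identity gives Σ = C(12,3) = 220; RHS C(12,2) = 66.

Answer: False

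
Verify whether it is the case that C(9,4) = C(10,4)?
False

Solution: LHS = C(9,4) = 126; RHS = C(10,4) = 210. 126 ≠ 210, so the statement does not hold.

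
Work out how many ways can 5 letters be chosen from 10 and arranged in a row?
30,240

Explanation: P(10,5) = 10!/(10-5)! = 30,240.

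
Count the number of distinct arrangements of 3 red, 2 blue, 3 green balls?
560
Multinomial: 8!/(3! × 2! × 3!) = 560.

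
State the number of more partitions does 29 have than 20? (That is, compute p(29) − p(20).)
Pentagonal recurrence p(n) = p(n−1) + p(n−2) − p(n−5) − p(n−7) + …: p(29) = p(28) + p(27) − p(24) − p(22) + p(17) + p(14) − p(7) − p(3) = 3,718 + 3,010 − 1,575 − 1,002 + 297 + 135 − 15 − 3 = 4,565.
p(20) = p(19) + p(18) − p(15) − p(13) + p(8) + p(5) = 490 + 385 − 176 − 101 + 22 + 7 = 627.
Difference = 4,565 − 627 = 3,938.

Answer: 3,938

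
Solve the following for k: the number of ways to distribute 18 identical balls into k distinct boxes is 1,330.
4

Explanation: Stars and bars: the count is C(18+k−1, k−1), increasing in k. k=2: C(19,1) = 19, k=3: C(20,2) = 190, k=4: C(21,3) = 1,330 ✓. So k = 4.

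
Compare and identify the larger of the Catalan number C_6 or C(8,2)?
C_6
C_6 = C(12,6)/(6+1) = 924/7 = 132; C(8,2) = 28.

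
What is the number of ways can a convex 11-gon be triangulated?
4,862
Using the Catalan number formula: C_n = C(2n, n) / (n+1)
C_9 = C(18, 9) / (9+1)
     = 48620 / 10
     = 4,862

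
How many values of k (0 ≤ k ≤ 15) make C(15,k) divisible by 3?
Checking C(15,k) mod 3 for k = 0..15: divisible at k = 1, 2, 4, 5, 7, 8, 10, 11, 13, 14. That's 10 values.

Answer: 10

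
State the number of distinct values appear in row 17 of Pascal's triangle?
9

Working:
Row 17 has entries C(17,0)..C(17,17); by symmetry C(17,k)=C(17,17-k), giving 9 distinct values.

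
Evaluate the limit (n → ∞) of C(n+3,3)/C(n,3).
1
Both numerator and denominator grow as n^3/3! for large n, so the ratio → 1.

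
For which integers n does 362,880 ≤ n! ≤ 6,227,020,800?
9, 10, 11, 12, 13

n! is strictly increasing; 9! = 362,880 and 13! = 6,227,020,800, so valid n = 9, 10, 11, 12, 13.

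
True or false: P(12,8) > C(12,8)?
True

Solution: P(12,8) = 19,958,400 and C(12,8) = 495; P(n,r) = r! × C(n,r) so P > C whenever r ≥ 2.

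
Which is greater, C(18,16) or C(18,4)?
C(18,4)

Working:
C(18,16)=153, C(18,4)=3,060.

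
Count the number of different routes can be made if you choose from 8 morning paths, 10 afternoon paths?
80

By the multiplication principle: 8 × 10 = 80.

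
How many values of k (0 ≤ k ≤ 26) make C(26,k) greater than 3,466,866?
7

Row 26 is unimodal and symmetric about k=26/2. C(26,9)=3,124,550 ≤ 3,466,866; C(26,10)=5,311,735 > 3,466,866; by symmetry C(26,k) > 3,466,866 for k = 10..16. That's 16 - 10 + 1 = 7 values.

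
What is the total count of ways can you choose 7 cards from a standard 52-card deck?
133,784,560

Working:
C(52,7) = 133,784,560.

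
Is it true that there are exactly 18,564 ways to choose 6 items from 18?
C(18,6) = 18,564.

Answer: True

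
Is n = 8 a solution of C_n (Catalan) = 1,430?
Yes

Reasoning: C_8 = C(16,8)/(8+1) = 12,870/9 = 1,430, which equals 1,430.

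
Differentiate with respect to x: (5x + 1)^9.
45(5x + 1)^8

Working:
Chain rule: 9(5x+1)^{8} × 5 = 45(5x+1)^{8}.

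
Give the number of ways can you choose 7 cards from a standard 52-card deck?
133,784,560

Reasoning: C(52,7) = 133,784,560.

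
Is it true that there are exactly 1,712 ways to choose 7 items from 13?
False

Solution: C(13,7) = 1,716 ≠ 1712.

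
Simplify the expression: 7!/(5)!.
This equals 7×6 = 42.

Answer: 42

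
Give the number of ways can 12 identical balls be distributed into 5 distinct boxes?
1,820

Solution: C(12+5-1, 5-1) = C(16, 4) = 1,820.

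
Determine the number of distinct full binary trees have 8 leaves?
429
Using the Catalan number formula: C_n = C(2n, n) / (n+1)
C_7 = C(14, 7) / (7+1)
     = 3432 / 8
     = 429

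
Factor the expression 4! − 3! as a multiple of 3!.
3 × 3! = 18

Explanation: 4! − 3! = 4·3! − 3! = (4 − 1)·3! = 3 × 3! = 18.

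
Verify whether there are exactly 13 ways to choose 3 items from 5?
False

Explanation: C(5,3) = 10 ≠ 13.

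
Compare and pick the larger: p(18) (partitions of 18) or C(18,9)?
C(18,9)

Solution: Pentagonal recurrence p(n) = p(n−1) + p(n−2) − p(n−5) − p(n−7) + …: p(18) = p(17) + p(16) − p(13) − p(11) + p(6) + p(3) = 297 + 231 − 101 − 56 + 11 + 3 = 385; C(18,9) = 48,620.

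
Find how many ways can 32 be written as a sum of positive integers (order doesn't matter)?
Pentagonal recurrence p(n) = p(n−1) + p(n−2) − p(n−5) − p(n−7) + …: p(32) = p(31) + p(30) − p(27) − p(25) + p(20) + p(17) − p(10) − p(6) = 6,842 + 5,604 − 3,010 − 1,958 + 627 + 297 − 42 − 11 = 8,349.
Final answer: 8,349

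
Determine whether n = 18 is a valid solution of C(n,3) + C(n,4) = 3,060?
No

C(18,3) + C(18,4) = 816 + 3,060 = 3,876, which does not equal 3,060.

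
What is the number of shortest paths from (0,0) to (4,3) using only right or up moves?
35

Solution: Choose 4 rights from 7 moves: C(7,4) = 35.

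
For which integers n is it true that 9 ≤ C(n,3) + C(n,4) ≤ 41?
5, 6

Solution: C(4,3)+C(4,4)=5; C(5,3)+C(5,4)=15; C(6,3)+C(6,4)=35; C(7,3)+C(7,4)=70. So valid n = 5, 6.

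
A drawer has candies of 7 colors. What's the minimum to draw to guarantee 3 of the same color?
15

Worst case: 2 of each = 14. One more: 15.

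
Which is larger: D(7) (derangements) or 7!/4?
D(7) = (7-1)·[D(6) + D(5)] = 6·[265 + 44] = 1,854; 7!/4 = 5,040/4 = 1,260.
Final answer: D(7)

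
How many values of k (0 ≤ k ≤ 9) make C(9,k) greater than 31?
Row 9 is unimodal and symmetric about k=9/2. C(9,1)=9 ≤ 31; C(9,2)=36 > 31; by symmetry C(9,k) > 31 for k = 2..7. That's 7 - 2 + 1 = 6 values.
Final answer: 6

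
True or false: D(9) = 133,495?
False

Derangements of 9 elements: D(9) = (9-1)·[D(8) + D(7)] = 8·[14,833 + 1,854] = 133,496.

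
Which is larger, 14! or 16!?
16!
14!=87,178,291,200, 16!=20,922,789,888,000. 16! > 14!.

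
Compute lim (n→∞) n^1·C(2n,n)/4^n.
C(2n,n) ~ 4^n/√(πn), so n^1·C(2n,n)/4^n ~ n^(1 − 1/2)/√π → ∞.
Final answer: ∞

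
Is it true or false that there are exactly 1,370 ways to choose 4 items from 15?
False

C(15,4) = 1,365 ≠ 1370.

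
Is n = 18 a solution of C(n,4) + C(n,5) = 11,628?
Yes

Explanation: C(18,4) + C(18,5) = 3,060 + 8,568 = 11,628, which equals 11,628.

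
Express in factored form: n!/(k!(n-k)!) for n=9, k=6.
C(9,6) = 84
This is the binomial coefficient C(9,6) = 84.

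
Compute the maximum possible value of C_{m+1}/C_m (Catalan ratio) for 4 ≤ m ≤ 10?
7/2

C_{m+1}/C_m = 2(2m+1)/(m+2), which increases with m. Maximum at m = 10: 2·21/12 = 7/2.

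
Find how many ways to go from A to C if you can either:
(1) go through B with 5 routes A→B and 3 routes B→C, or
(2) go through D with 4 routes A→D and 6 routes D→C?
39
Route via B: 5×3=15. Route via D: 4×6=24. Total: 39.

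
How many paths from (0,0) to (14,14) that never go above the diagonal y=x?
2,674,440

Working:
Counted by the Catalan number C_14: C_14 = C(28,14)/(14+1) = 40,116,600/15 = 2,674,440.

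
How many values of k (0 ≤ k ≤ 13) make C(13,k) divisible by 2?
Checking C(13,k) mod 2 for k = 0..13: divisible at k = 2, 3, 6, 7, 10, 11. That's 6 values.
Final answer: 6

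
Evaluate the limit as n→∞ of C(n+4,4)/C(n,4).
1

Both numerator and denominator grow as n^4/4! for large n, so the ratio → 1.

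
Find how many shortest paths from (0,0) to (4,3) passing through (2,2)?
18

Working:
To (2,2): C(4,2)=6. From there: C(3,2)=3. Total: 18.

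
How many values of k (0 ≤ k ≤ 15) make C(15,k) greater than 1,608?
Row 15 is unimodal and symmetric about k=15/2. C(15,4)=1,365 ≤ 1,608; C(15,5)=3,003 > 1,608; by symmetry C(15,k) > 1,608 for k = 5..10. That's 10 - 5 + 1 = 6 values.

Answer: 6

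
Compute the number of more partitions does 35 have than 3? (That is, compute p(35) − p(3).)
14,880

Pentagonal recurrence p(n) = p(n−1) + p(n−2) − p(n−5) − p(n−7) + …: p(35) = p(34) + p(33) − p(30) − p(28) + p(23) + p(20) − p(13) − p(9) + p(0) = 12,310 + 10,143 − 5,604 − 3,718 + 1,255 + 627 − 101 − 30 + 1 = 14,883.
p(3) = p(2) + p(1) = 2 + 1 = 3.
Difference = 14,883 − 3 = 14,880.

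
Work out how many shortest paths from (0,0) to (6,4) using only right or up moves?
210

Working:
Choose 6 rights from 10 moves: C(10,6) = 210.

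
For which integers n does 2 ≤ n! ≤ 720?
2, 3, 4, 5, 6
n! is strictly increasing; 2! = 2 and 6! = 720, so valid n = 2, 3, 4, 5, 6.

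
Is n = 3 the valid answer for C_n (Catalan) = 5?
Yes

Explanation: C_3 = C(6,3)/(3+1) = 20/4 = 5, which equals 5.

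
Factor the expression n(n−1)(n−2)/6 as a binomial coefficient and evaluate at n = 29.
n(n−1)(n−2)/6 = n!/(3!(n−3)!) = C(n,3). At n = 29: C(29,3) = 3,654.
Final answer: C(n,3); C(29,3) = 3,654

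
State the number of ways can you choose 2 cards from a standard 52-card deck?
1,326

C(52,2) = 1,326.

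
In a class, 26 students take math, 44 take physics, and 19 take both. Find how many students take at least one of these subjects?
51

Solution: |A∪B| = |A|+|B|-|A∩B| = 26+44-19 = 51.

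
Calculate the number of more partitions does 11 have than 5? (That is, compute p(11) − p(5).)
49

Solution: Pentagonal recurrence p(n) = p(n−1) + p(n−2) − p(n−5) − p(n−7) + …: p(11) = p(10) + p(9) − p(6) − p(4) = 42 + 30 − 11 − 5 = 56.
p(5) = p(4) + p(3) − p(0) = 5 + 3 − 1 = 7.
Difference = 56 − 7 = 49.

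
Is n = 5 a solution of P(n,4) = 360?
No

Working:
P(5,4) = 5·4·3·2 = 120, which does not equal 360.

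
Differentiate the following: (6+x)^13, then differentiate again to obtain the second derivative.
156(6+x)^11
First derivative: 13(6+x)^{12}. Second derivative: 13·12·(6+x)^{11} = 156(6+x)^{11}.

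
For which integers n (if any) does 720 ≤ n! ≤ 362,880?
n! is strictly increasing; 6! = 720 and 9! = 362,880, so valid n = 6, 7, 8, 9.
Final answer: 6, 7, 8, 9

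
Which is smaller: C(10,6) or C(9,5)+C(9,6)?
By Pascal's identity: C(10,6) = C(9,5)+C(9,6) = 210. Equal.
Final answer: Equal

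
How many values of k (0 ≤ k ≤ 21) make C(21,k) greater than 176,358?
6
Row 21 is unimodal and symmetric about k=21/2. C(21,7)=116,280 ≤ 176,358; C(21,8)=203,490 > 176,358; by symmetry C(21,k) > 176,358 for k = 8..13. That's 13 - 8 + 1 = 6 values.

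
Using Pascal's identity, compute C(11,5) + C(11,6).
C(11,5) + C(11,6) = C(12,6) = 924.

Answer: 924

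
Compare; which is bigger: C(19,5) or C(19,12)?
C(19,12)

Working:
C(19,5)=11,628, C(19,12)=50,388.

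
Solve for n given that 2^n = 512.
9

Solution: 2^9 = 512, so n = 9.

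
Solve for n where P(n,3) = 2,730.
15

Solution: P(n,3) = n(n−1)(n−2) is increasing in n; n(n−1)(n−2) ≈ (n−1)^3 = 2,730 gives n ≈ 15.0. Check: P(13,3) = 1,716, P(14,3) = 2,184, P(15,3) = 2,730 ✓. So n = 15.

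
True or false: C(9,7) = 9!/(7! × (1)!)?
The correct denominator is 7!×2!, giving C(9,7) = 36; the stated RHS is 9!/(7!×1!) = 72 ≠ 36, so the statement does not hold.

Answer: False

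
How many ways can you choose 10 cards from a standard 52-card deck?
15,820,024,220

Reasoning: C(52,10) = 15,820,024,220.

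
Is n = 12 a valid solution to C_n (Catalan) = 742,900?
No

C_12 = C(24,12)/(12+1) = 2,704,156/13 = 208,012, which does not equal 742,900.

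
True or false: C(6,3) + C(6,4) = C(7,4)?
True

Reasoning: Pascal's identity: LHS = 20 + 15 = 35; RHS = C(7,4) = 35. Both sides agree, so the statement holds.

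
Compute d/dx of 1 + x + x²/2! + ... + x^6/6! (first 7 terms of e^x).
Differentiating term by term gives the first 6 terms of e^x.

Answer: 1 + x + x²/2! + ... + x^5/5!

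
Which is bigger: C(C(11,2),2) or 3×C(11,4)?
C(C(11,2),2)

Reasoning: C(C(11,2),2)=1,485, 3×C(11,4)=990.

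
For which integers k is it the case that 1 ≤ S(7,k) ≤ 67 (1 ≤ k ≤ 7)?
1, 2, 6, 7
S(7,1)=1; S(7,2)=63; S(7,3)=301; S(7,4)=350; S(7,5)=140; S(7,6)=21; S(7,7)=1. So valid k = 1, 2, 6, 7.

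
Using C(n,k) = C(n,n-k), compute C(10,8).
C(10,8) = C(10,2) = 45.
Final answer: 45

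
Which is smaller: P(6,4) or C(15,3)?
P(6,4)

Explanation: P(6,4)=360, C(15,3)=455.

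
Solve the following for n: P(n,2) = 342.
P(n,2) = n(n−1) is increasing in n; n(n−1) ≈ (n−0.5)^2 = 342 gives n ≈ 19.0. Check: P(17,2) = 272, P(18,2) = 306, P(19,2) = 342 ✓. So n = 19.

Answer: 19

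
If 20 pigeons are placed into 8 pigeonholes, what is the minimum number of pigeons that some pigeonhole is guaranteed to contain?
Pigeonhole: ⌈20/8⌉ = 3.
Final answer: 3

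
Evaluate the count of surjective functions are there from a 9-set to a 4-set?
186,480
Onto functions = 4! × S(9,4)
First compute S(9,4) via recurrence:
Using the Stirling recurrence: S(n,k) = k·S(n-1,k) + S(n-1,k-1)
S(9,4) = 4·S(8,4) + S(8,3)
         = 4·1701 + 966
         = 6804 + 966
         = 7,770
Then: 24 × 7770 = 186,480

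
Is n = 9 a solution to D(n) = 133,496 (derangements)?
Yes
D(9) = (9-1)·[D(8) + D(7)] = 8·[14,833 + 1,854] = 133,496, which equals 133,496.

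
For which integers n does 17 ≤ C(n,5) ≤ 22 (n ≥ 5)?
7

Explanation: C(6,5)=6; C(7,5)=21; C(8,5)=56. So valid n = 7.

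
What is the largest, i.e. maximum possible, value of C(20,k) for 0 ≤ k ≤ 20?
184,756

Explanation: Maximum at k = 10: C(20,10) = 184,756.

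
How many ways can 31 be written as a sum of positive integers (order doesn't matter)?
6,842

Working:
Pentagonal recurrence p(n) = p(n−1) + p(n−2) − p(n−5) − p(n−7) + …: p(31) = p(30) + p(29) − p(26) − p(24) + p(19) + p(16) − p(9) − p(5) = 5,604 + 4,565 − 2,436 − 1,575 + 490 + 231 − 30 − 7 = 6,842.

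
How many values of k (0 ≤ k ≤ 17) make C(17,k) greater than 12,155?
6

Explanation: Row 17 is unimodal and symmetric about k=17/2. C(17,5)=6,188 ≤ 12,155; C(17,6)=12,376 > 12,155; by symmetry C(17,k) > 12,155 for k = 6..11. That's 11 - 6 + 1 = 6 values.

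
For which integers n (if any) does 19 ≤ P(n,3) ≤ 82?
4, 5

P(3,3)=6; P(4,3)=24; P(5,3)=60; P(6,3)=120. So valid n = 4, 5.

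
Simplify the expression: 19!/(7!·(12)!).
This is C(19,7) = 50,388.
Final answer: 50,388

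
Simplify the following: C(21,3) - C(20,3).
190

Solution: C(21,3) - C(20,3) = C(20,2) = 190.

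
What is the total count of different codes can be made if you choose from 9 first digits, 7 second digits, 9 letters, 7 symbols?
3,969

Solution: By the multiplication principle: 9 × 7 × 9 × 7 = 3,969.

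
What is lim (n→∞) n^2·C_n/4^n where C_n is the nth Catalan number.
∞

Reasoning: C_n ~ 4^n/(n^(3/2)√π), so n^2·C_n/4^n ~ n^(2 − 3/2)/√π → ∞.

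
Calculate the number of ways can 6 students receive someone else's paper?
265

Explanation: Using D(n) = (n-1)[D(n-1) + D(n-2)]:
D(6) = (6-1) × [D(5) + D(4)]
      = 5 × [44 + 9]
      = 5 × 53
      = 265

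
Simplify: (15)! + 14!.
1,394,852,659,200
(15)! + 14! = (15)·14! + 14! = (15+1)·14! = 16·14! = 1,394,852,659,200.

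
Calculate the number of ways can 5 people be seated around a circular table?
Circular arrangements: (5-1)! = 24.
Final answer: 24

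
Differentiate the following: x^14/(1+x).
(14x^13(1+x) - x^14)/(1+x)²

Reasoning: Quotient rule: [14x^{13}(1+x) - x^14]/(1+x)².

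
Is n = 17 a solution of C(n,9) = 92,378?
No

Working:
C(17,9) = 17·16·15·14·13·12·11·10·9/9! = 8,821,612,800/362,880 = 24,310, which does not equal 92,378.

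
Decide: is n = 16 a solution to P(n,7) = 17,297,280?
No

Explanation: P(16,7) = 16·15·14·13·12·11·10 = 57,657,600, which does not equal 17,297,280.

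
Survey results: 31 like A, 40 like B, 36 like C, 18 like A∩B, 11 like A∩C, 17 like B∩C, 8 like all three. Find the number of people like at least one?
|A∪B∪C| = 31+40+36-18-11-17+8 = 69.
Final answer: 69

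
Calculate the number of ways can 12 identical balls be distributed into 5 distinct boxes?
1,820

C(12+5-1, 5-1) = C(16, 4) = 1,820.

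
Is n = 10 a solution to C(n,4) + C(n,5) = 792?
C(10,4) + C(10,5) = 210 + 252 = 462, which does not equal 792.

Answer: No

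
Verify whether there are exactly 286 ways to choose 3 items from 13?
True
C(13,3) = 286.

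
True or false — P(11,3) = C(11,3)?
False

Explanation: P(11,3) = 990 but C(11,3) = 165; they differ by a factor of 3! = 6, so the statement does not hold.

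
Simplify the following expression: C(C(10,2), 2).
C(10,2) = 45, then C(45, 2) = 990.
Final answer: 990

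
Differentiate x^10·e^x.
(10x^9 + x^10)e^x
Product rule: d/dx[x^10]·e^x + x^10·d/dx[e^x] = 10x^{9}e^x + x^10e^x.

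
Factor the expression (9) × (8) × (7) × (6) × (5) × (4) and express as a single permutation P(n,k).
P(9,6) = 9!/(3)!

Working:
Product of 6 consecutive descending integers starting at 9: P(9,6) = 9!/3! = 60,480.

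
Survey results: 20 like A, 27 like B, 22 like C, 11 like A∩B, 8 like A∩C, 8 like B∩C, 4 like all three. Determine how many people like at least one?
46
|A∪B∪C| = 20+27+22-11-8-8+4 = 46.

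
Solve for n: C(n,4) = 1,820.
16

Explanation: C(n,4) = n(n−1)(n−2)(n−3)/4! is increasing in n, and n(n−1)(n−2)(n−3) = 4!·1,820 = 43,680 ≈ (n−1.5)^4 gives n ≈ 16.0. Check: C(14,4) = 1,001, C(15,4) = 1,365, C(16,4) = 1,820 ✓. So n = 16.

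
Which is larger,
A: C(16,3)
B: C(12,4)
A=C(16,3)=560, B=C(12,4)=495.

Answer: A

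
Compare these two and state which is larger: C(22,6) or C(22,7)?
C(22,6)=74,613, C(22,7)=170,544.
Final answer: C(22,7)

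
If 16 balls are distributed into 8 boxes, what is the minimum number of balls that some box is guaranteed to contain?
2

Pigeonhole: ⌈16/8⌉ = 2.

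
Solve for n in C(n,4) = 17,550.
C(n,4) = n(n−1)(n−2)(n−3)/4! is increasing in n, and n(n−1)(n−2)(n−3) = 4!·17,550 = 421,200 ≈ (n−1.5)^4 gives n ≈ 27.0. Check: C(25,4) = 12,650, C(26,4) = 14,950, C(27,4) = 17,550 ✓. So n = 27.
Final answer: 27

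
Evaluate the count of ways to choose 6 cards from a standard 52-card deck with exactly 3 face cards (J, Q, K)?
12 face cards and 40 non-face cards: C(12,3) × C(40,3) = 220 × 9,880 = 2,173,600.
Final answer: 2,173,600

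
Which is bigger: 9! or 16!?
16!

Reasoning: 9!=362,880, 16!=20,922,789,888,000. 16! > 9!.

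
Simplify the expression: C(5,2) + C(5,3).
20
By Pascal's identity: C(6,3) = 20.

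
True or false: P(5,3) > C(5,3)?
True

Working:
P(5,3) = 60 and C(5,3) = 10; P(n,r) = r! × C(n,r) so P > C whenever r ≥ 2.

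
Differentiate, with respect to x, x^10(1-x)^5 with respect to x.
10x^9(1-x)^5 - 5x^10(1-x)^4

Explanation: Product rule: 10x^{9}(1-x)^{5} + x^10·(-5)(1-x)^{4}.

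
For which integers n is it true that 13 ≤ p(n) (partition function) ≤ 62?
7, 8, 9, 10, 11
Tabulating p(n) via p(n) = p(n−1) + p(n−2) − p(n−5) − p(n−7) + …: p(6)=11; p(7)=15; p(8)=22; p(9)=30; p(10)=42; p(11)=56; p(12)=77. So valid n = 7, 8, 9, 10, 11.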